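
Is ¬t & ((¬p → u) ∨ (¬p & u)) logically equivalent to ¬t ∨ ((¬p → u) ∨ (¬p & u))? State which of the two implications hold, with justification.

Forward direction. Assume the antecedent. If t is true, the antecedent cannot hold. If t is false, ¬t ∨ ((¬p → u) ∨ (¬p & u)) reduces to true regardless of the other variables. Either way ¬t ∨ ((¬p → u) ∨ (¬p & u)) holds.

Converse. This fails. Under t = F, u = F, p = F, the left side is false but the right side is true.

(⇒) holds; (⇐) fails.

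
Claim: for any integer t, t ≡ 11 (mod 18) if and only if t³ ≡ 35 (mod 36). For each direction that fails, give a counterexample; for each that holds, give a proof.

Both directions fail.

(→) This fails: take t = 29. Then 29 ≡ 11 (mod 18), but 29³ = 24389 ≡ 17 (mod 36), not 35.

(←) This fails: take t = 23. Then 23³ = 12167 ≡ 35 (mod 36), yet 23 ≡ 5 (mod 18), not 11.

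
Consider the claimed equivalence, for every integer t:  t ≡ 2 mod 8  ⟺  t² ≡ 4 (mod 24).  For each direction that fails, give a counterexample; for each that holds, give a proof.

Neither direction holds.

(⇒) This fails: take t = 18. Then 18 ≡ 2 (mod 8), but 18² = 324 ≡ 12 (mod 24), not 4.

(⇐) This fails: take t = 14. Then 14² = 196 ≡ 4 (mod 24), yet 14 ≡ 6 (mod 8), not 2.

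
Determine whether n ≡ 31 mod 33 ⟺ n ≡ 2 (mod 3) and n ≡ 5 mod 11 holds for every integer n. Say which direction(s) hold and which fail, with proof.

Neither implication holds.

Forward direction. This fails: n = 31 gives 31 ≡ 31 (mod 33) but 31 ≡ 1 (mod 3), so the conjunction on the right does not hold.

Converse. This fails: n = 5 satisfies both congruences on the right (5 ≡ 2 mod 3 and 5 ≡ 5 mod 11) yet 5 ≡ 5 (mod 33), not 31.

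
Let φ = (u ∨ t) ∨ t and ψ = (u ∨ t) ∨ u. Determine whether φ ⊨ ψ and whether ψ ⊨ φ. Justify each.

The biconditional holds.

(⇒) Assume the antecedent. If t is true, (u ∨ t) ∨ u reduces to true regardless of the other variables. If t is false, the antecedent forces (t = F, u = T), and (u ∨ t) ∨ u holds there. Either way (u ∨ t) ∨ u holds.

(⇐) Assume the antecedent. If t is true, (u ∨ t) ∨ t reduces to true regardless of the other variables. If t is false, the antecedent forces (t = F, u = T), and (u ∨ t) ∨ t holds there. Either way (u ∨ t) ∨ t holds.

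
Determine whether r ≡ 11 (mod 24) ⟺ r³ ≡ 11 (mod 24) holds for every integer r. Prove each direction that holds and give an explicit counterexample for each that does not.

Both implications hold.

(⟹) Suppose r ≡ 11 (mod 24). Write r = 24j + 11. Then (24j + 11)³ = 13824j³ + 19008j² + 8712j + 1331 = 24(576j³ + 792j² + 363j + 55) + 11, so r³ ≡ 11 (mod 24).

(⟸) Conversely, suppose r³ ≡ 11 (mod 24). The only residue r in {0, …, 23} with r³ ≡ 11 (mod 24) is r = 11, so r ≡ 11 (mod 24).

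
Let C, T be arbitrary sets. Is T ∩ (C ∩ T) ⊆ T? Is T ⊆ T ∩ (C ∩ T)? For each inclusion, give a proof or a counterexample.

(⊆) holds; (⊇) fails.

(⟸) This inclusion fails. Take C = ∅, T = {1}; then 1 ∈ T but 1 ∉ T ∩ (C ∩ T).

(⟹) Let x ∈ T ∩ (C ∩ T). Then x ∈ C ∩ T, from which x ∈ T.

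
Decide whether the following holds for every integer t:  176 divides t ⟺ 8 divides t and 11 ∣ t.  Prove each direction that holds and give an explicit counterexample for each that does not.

Converse. This fails: take t = 88. Both 8 ∣ 88 and 11 ∣ 88, yet 88 is not a multiple of 176 (since 88 = 0·176 + 88), so 176 ∤ 88.

Forward direction. If 176 ∣ t, write t = 176q. Since 176 = 22·8, t = 8·(22q), so 8 ∣ t; and since 176 = 16·11, t = 11·(16q), so 11 ∣ t.

(⇒) holds; (⇐) fails.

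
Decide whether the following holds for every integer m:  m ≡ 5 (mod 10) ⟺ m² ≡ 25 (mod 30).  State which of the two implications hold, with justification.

[⇒] This fails: take m = 15. Then 15 ≡ 5 (mod 10), but 15² = 225 ≡ 15 (mod 30), not 25.

[⇐] Conversely, the residues r modulo 30 with r² ≡ 25 (mod 30) are exactly {5, 25}, and each is ≡ 5 (mod 10).

The forward direction fails; the converse holds.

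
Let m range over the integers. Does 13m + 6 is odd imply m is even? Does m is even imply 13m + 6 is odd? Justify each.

Both directions fail.

(→) This fails: m = 5 gives 13m + 6 = 71, which is odd, but 5 is odd, not even.

(←) This also fails: m = 0 is even, but 13m + 6 = 6 is even, not odd.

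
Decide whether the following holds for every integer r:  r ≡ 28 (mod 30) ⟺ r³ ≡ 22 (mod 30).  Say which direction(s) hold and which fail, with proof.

Forward direction. Suppose r ≡ 28 (mod 30). Write r = 30j + 28. Then (30j + 28)³ = 27000j³ + 75600j² + 70560j + 21952 = 30(900j³ + 2520j² + 2352j + 731) + 22, so r³ ≡ 22 (mod 30).

Converse. Suppose r³ ≡ 22 (mod 30). The only residue r in {0, …, 29} with r³ ≡ 22 (mod 30) is r = 28, so r ≡ 28 (mod 30).

Both directions hold.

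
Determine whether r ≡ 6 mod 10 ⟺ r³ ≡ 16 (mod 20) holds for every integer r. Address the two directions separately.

(⇒) Suppose r ≡ 6 (mod 10). Working modulo 20, r ∈ {6, 16}; for each such r, r³ ≡ 16 (mod 20).

(⇐) Conversely, the residues r modulo 20 with r³ ≡ 16 (mod 20) are exactly {6, 16}, and each is ≡ 6 (mod 10).

Both implications hold.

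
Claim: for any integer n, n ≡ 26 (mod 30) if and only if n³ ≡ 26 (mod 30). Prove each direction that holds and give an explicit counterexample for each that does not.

The biconditional holds.

(⇒) Suppose n ≡ 26 (mod 30). Write n = 30j + 26. Then (30j + 26)³ = 27000j³ + 70200j² + 60840j + 17576 = 30(900j³ + 2340j² + 2028j + 585) + 26, so n³ ≡ 26 (mod 30).

(⇐) Conversely, suppose n³ ≡ 26 (mod 30). The only residue r in {0, …, 29} with r³ ≡ 26 (mod 30) is r = 26, so n ≡ 26 (mod 30).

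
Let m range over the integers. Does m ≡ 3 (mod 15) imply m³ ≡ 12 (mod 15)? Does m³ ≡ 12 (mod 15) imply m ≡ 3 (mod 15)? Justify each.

Equivalent; both directions hold.

Converse. Suppose m³ ≡ 12 (mod 15). The only residue r in {0, …, 14} with r³ ≡ 12 (mod 15) is r = 3, so m ≡ 3 (mod 15).

Forward direction. Suppose m ≡ 3 (mod 15). Write m = 15j + 3. Then (15j + 3)³ = 3375j³ + 2025j² + 405j + 27 = 15(225j³ + 135j² + 27j + 1) + 12, so m³ ≡ 12 (mod 15).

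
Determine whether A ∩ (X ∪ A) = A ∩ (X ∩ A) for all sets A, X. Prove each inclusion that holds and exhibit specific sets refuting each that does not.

(⟹) This inclusion fails. Take A = {1}, X = ∅; then 1 ∈ A ∩ (X ∪ A) but 1 ∉ A ∩ (X ∩ A).

(⟸) Let x ∈ A ∩ (X ∩ A). Then x ∈ A ∩ X, from which x ∈ A ∩ (X ∪ A).

The sets are not equal: only the reverse inclusion holds.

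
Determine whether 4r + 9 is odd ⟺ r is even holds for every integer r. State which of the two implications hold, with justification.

[⇒] This fails: take r = 5. Then 4r + 9 = 29, which is odd, yet r = 5 is odd, not even.

[⇐] Suppose r is even. Since 4 is even, 4r is even for every r, so 4r + 9 has the same parity as 9, which is odd. Hence 4r + 9 is odd.

(⇒) fails; (⇐) holds.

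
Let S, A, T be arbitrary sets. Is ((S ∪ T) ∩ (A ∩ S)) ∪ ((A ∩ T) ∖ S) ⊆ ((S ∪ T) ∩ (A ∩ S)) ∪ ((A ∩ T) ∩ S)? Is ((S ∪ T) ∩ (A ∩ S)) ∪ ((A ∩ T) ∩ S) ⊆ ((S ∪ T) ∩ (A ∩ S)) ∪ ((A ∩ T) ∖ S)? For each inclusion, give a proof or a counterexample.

(⟹) This inclusion fails. Take S = ∅, A = {1}, T = {1}; then 1 ∈ ((S ∪ T) ∩ (A ∩ S)) ∪ ((A ∩ T) ∖ S) but 1 ∉ ((S ∪ T) ∩ (A ∩ S)) ∪ ((A ∩ T) ∩ S).

(⟸) Let x ∈ ((S ∪ T) ∩ (A ∩ S)) ∪ ((A ∩ T) ∩ S). Then either x ∈ S ∩ A and x ∉ T; or x ∈ S ∩ A ∩ T. In each case x ∈ ((S ∪ T) ∩ (A ∩ S)) ∪ ((A ∩ T) ∖ S), so ((S ∪ T) ∩ (A ∩ S)) ∪ ((A ∩ T) ∩ S) ⊆ ((S ∪ T) ∩ (A ∩ S)) ∪ ((A ∩ T) ∖ S).

The sets are not equal: only the reverse inclusion holds.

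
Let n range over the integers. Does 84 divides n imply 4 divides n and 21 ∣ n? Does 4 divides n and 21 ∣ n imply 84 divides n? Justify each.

(→) If 84 ∣ n, write n = 84q. Since 84 = 21·4, n = 4·(21q), so 4 ∣ n; and since 84 = 4·21, n = 21·(4q), so 21 ∣ n.

(←) Suppose 4 ∣ n and 21 ∣ n. Any common multiple of 4 and 21 is a multiple of their lcm; here gcd(4, 21) = 1, so lcm(4, 21) = 4·21 = 84, so 84 ∣ n.

Both directions hold; the statement is true.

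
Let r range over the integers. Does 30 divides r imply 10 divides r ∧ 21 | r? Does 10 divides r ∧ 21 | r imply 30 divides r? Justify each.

Only the converse holds.

(⇒) This fails: take r = 30. Certainly 30 ∣ 30, but 21 ∤ 30.

(⇐) Suppose 10 ∣ r and 21 ∣ r. Any common multiple of 10 and 21 is a multiple of their lcm; here gcd(10, 21) = 1, so lcm(10, 21) = 10·21 = 210, so 210 ∣ r. Since 30 ∣ 210, it follows that 30 ∣ r.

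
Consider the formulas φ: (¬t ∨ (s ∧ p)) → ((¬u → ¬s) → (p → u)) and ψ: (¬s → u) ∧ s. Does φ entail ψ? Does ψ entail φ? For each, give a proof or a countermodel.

The forward direction fails; the converse holds.

(⟹) This fails. Under p = F, u = F, s = F, t = F, the left side is true but the right side is false.

(⟸) Assume the antecedent. If s is true, the consequent reduces to true regardless of the other variables. If s is false, the antecedent cannot hold. Either way the consequent holds.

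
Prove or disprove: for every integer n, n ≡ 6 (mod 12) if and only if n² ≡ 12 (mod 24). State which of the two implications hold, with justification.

(⟹) Suppose n ≡ 6 (mod 12). Working modulo 24, n ∈ {6, 18}; for each such r, r² ≡ 12 (mod 24).

(⟸) Conversely, the residues r modulo 24 with r² ≡ 12 (mod 24) are exactly {6, 18}, and each is ≡ 6 (mod 12).

The biconditional holds.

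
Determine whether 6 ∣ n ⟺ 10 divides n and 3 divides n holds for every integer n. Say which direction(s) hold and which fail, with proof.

(⟹) This fails: take n = 6. Certainly 6 ∣ 6, but 10 ∤ 6.

(⟸) Suppose 10 ∣ n and 3 ∣ n. Any common multiple of 10 and 3 is a multiple of their lcm; here gcd(10, 3) = 1, so lcm(10, 3) = 10·3 = 30, so 30 ∣ n. Since 6 ∣ 30, it follows that 6 ∣ n.

(⇒) fails; (⇐) holds.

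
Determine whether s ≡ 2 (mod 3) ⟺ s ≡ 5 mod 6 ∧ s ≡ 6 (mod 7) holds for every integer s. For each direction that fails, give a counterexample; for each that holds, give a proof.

Forward direction. This fails: s = 32 gives 32 ≡ 2 (mod 3) but 32 ≡ 2 (mod 6), so the conjunction on the right does not hold.

Converse. If s ≡ 5 (mod 6) and s ≡ 6 (mod 7), then by the Chinese remainder theorem s ≡ 41 (mod 42). Since 41 ≡ 2 (mod 3) and 3 ∣ 42, we get s ≡ 2 (mod 3).

Only the reverse direction holds.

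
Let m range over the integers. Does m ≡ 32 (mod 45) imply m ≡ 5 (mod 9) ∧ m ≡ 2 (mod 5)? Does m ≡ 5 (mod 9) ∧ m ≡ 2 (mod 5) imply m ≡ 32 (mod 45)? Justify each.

Equivalent; both directions hold.

[⇒] Suppose m ≡ 32 (mod 45); write m = 45j + 32. Since 9 ∣ 45, reducing mod 9 gives m ≡ 32 ≡ 5 (mod 9); since 5 ∣ 45, reducing mod 5 gives m ≡ 32 ≡ 2 (mod 5).

[⇐] Conversely, if m ≡ 5 (mod 9) and m ≡ 2 (mod 5), then by the Chinese remainder theorem m ≡ 32 (mod 45). This is exactly m ≡ 32 (mod 45).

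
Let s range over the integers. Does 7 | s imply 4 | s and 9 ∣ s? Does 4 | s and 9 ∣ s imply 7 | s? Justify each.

[⇒] This fails: take s = 7. Certainly 7 ∣ 7, but 4 ∤ 7.

[⇐] This fails: take s = 36. Both 4 ∣ 36 and 9 ∣ 36, yet 36 is not a multiple of 7 (since 36 = 5·7 + 1), so 7 ∤ 36.

Neither implication holds.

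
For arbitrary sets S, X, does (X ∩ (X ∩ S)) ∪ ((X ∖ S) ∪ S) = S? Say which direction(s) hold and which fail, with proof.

Forward inclusion. This inclusion fails. Take S = ∅, X = {1}; then 1 ∈ (X ∩ (X ∩ S)) ∪ ((X ∖ S) ∪ S) but 1 ∉ S.

Reverse inclusion. Let x ∈ S. Then either x ∈ S and x ∉ X; or x ∈ S ∩ X. In each case x ∈ (X ∩ (X ∩ S)) ∪ ((X ∖ S) ∪ S), so S ⊆ (X ∩ (X ∩ S)) ∪ ((X ∖ S) ∪ S).

Only the reverse inclusion holds.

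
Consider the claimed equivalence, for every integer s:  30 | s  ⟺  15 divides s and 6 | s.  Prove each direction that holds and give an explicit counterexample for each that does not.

(⟸) Suppose 15 ∣ s and 6 ∣ s. Any common multiple of 15 and 6 is a multiple of their lcm; here lcm(15, 6) = 15·6/gcd(15, 6) = 90/3 = 30, so 30 ∣ s.

(⟹) If 30 ∣ s, write s = 30q. Since 30 = 2·15, s = 15·(2q), so 15 ∣ s; and since 30 = 5·6, s = 6·(5q), so 6 ∣ s.

The biconditional holds.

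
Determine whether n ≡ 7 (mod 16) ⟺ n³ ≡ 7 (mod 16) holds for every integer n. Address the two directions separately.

(→) Suppose n ≡ 7 (mod 16). Write n = 16j + 7. Then (16j + 7)³ = 4096j³ + 5376j² + 2352j + 343 = 16(256j³ + 336j² + 147j + 21) + 7, so n³ ≡ 7 (mod 16).

(←) Conversely, suppose n³ ≡ 7 (mod 16). The only residue r in {0, …, 15} with r³ ≡ 7 (mod 16) is r = 7, so n ≡ 7 (mod 16).

Equivalent; both directions hold.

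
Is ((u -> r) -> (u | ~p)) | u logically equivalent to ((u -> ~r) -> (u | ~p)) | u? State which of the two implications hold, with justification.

Equivalent; both directions hold.

(⟹) Assume the antecedent. If u is true, ((u -> ~r) -> (u | ~p)) | u reduces to true regardless of the other variables. If u is false, the antecedent forces (u = F, p = F, r = F) or (u = F, p = F, r = T), and ((u -> ~r) -> (u | ~p)) | u holds there. Either way ((u -> ~r) -> (u | ~p)) | u holds.

(⟸) Assume the antecedent. If u is true, ((u -> r) -> (u | ~p)) | u reduces to true regardless of the other variables. If u is false, the antecedent forces (u = F, p = F, r = F) or (u = F, p = F, r = T), and ((u -> r) -> (u | ~p)) | u holds there. Either way ((u -> r) -> (u | ~p)) | u holds.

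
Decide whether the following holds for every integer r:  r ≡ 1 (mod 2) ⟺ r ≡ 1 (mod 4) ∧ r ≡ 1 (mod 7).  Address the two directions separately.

(⟹) This fails: r = 3 gives 3 ≡ 1 (mod 2) but 3 ≡ 3 (mod 4), so the conjunction on the right does not hold.

(⟸) Conversely, if r ≡ 1 (mod 4) and r ≡ 1 (mod 7), then by the Chinese remainder theorem r ≡ 1 (mod 28). Since 1 ≡ 1 (mod 2) and 2 ∣ 28, we get r ≡ 1 (mod 2).

Only the converse holds.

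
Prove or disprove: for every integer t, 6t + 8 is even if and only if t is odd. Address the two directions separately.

Only the converse holds.

(⇐) Suppose t is odd. Since 6 is even, 6t is even for every t, so 6t + 8 has the same parity as 8, which is even. Hence 6t + 8 is even.

(⇒) This fails: take t = 6. Then 6t + 8 = 44, which is even, yet t = 6 is even, not odd.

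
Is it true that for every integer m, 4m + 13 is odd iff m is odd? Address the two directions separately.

Not equivalent: only (⇐) holds.

(⇒) This fails: take m = 6. Then 4m + 13 = 37, which is odd, yet m = 6 is even, not odd.

(⇐) Suppose m is odd. Since 4 is even, 4m is even for every m, so 4m + 13 has the same parity as 13, which is odd. Hence 4m + 13 is odd.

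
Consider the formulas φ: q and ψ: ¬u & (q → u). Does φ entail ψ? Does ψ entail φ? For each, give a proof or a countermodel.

(⟹) This fails. Under u = F, q = T, the left side is true but the right side is false.

(⟸) This fails. Under u = F, q = F, the left side is false but the right side is true.

(⇒) fails and (⇐) fails.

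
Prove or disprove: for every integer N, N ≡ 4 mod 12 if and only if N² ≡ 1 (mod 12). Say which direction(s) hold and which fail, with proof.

(⇒) This fails: take N = 4. Then 4 ≡ 4 (mod 12), but 4² = 16 ≡ 4 (mod 12), not 1.

(⇐) This fails: take N = 1. Then 1² = 1 ≡ 1 (mod 12), yet 1 ≡ 1 (mod 12), not 4.

Neither implication holds.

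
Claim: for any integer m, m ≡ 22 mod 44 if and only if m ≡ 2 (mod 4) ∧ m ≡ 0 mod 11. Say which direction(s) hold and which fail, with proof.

Equivalent; both directions hold.

Forward direction. Suppose m ≡ 22 (mod 44); write m = 44j + 22. Since 4 ∣ 44, reducing mod 4 gives m ≡ 22 ≡ 2 (mod 4); since 11 ∣ 44, reducing mod 11 gives m ≡ 22 ≡ 0 (mod 11).

Converse. If m ≡ 2 (mod 4) and m ≡ 0 (mod 11), then by the Chinese remainder theorem m ≡ 22 (mod 44). This is exactly m ≡ 22 (mod 44).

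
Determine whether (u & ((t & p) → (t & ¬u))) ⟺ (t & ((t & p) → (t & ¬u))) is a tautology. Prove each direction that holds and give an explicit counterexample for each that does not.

Neither implication holds.

(⟹) This fails. Under t = F, u = T, p = F, the left side is true but the right side is false.

(⟸) This fails. Under t = T, u = F, p = F, the left side is false but the right side is true.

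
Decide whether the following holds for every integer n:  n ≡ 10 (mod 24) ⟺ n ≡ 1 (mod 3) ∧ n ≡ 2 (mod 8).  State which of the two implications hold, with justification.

(⇒) Suppose n ≡ 10 (mod 24); write n = 24j + 10. Since 3 ∣ 24, reducing mod 3 gives n ≡ 10 ≡ 1 (mod 3); since 8 ∣ 24, reducing mod 8 gives n ≡ 10 ≡ 2 (mod 8).

(⇐) Conversely, if n ≡ 1 (mod 3) and n ≡ 2 (mod 8), then by the Chinese remainder theorem n ≡ 10 (mod 24). This is exactly n ≡ 10 (mod 24).

Equivalent; both directions hold.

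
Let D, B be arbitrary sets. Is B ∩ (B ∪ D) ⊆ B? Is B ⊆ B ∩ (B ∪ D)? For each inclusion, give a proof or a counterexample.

The two sets are equal.

(⊇) Let x ∈ B. Then either x ∈ B and x ∉ D; or x ∈ D ∩ B. In each case x ∈ B ∩ (B ∪ D), so B ⊆ B ∩ (B ∪ D).

(⊆) Let x ∈ B ∩ (B ∪ D). Then either x ∈ B and x ∉ D; or x ∈ D ∩ B. In each case x ∈ B, so B ∩ (B ∪ D) ⊆ B.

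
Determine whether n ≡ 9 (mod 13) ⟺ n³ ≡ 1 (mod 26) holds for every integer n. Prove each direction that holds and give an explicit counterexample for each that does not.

Neither direction holds.

[⇒] This fails: take n = 22. Then 22 ≡ 9 (mod 13), but 22³ = 10648 ≡ 14 (mod 26), not 1.

[⇐] This fails: take n = 1. Then 1³ = 1 ≡ 1 (mod 26), yet 1 ≡ 1 (mod 13), not 9.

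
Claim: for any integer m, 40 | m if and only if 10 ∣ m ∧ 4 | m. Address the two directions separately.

Only the forward direction holds.

[⇐] This fails: take m = 20. Both 10 ∣ 20 and 4 ∣ 20, yet 20 is not a multiple of 40 (since 20 = 0·40 + 20), so 40 ∤ 20.

[⇒] If 40 ∣ m, write m = 40q. Since 40 = 4·10, m = 10·(4q), so 10 ∣ m; and since 40 = 10·4, m = 4·(10q), so 4 ∣ m.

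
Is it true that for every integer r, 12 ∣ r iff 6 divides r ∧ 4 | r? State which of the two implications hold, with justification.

[⇒] If 12 ∣ r, write r = 12q. Since 12 = 2·6, r = 6·(2q), so 6 ∣ r; and since 12 = 3·4, r = 4·(3q), so 4 ∣ r.

[⇐] Suppose 6 ∣ r and 4 ∣ r. Any common multiple of 6 and 4 is a multiple of their lcm; here lcm(6, 4) = 6·4/gcd(6, 4) = 24/2 = 12, so 12 ∣ r.

Both directions hold; the statement is true.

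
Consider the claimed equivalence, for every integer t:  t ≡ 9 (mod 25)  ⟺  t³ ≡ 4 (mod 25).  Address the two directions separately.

Both directions hold.

(⟹) Suppose t ≡ 9 (mod 25). Write t = 25j + 9. Then (25j + 9)³ = 15625j³ + 16875j² + 6075j + 729 = 25(625j³ + 675j² + 243j + 29) + 4, so t³ ≡ 4 (mod 25).

(⟸) Conversely, suppose t³ ≡ 4 (mod 25). The only residue r in {0, …, 24} with r³ ≡ 4 (mod 25) is r = 9, so t ≡ 9 (mod 25).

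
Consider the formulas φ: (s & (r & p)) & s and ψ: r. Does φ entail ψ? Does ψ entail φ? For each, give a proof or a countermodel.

(⇐) This fails. Under p = F, r = T, s = F, the left side is false but the right side is true.

(⇒) Assume the antecedent. If p is true, the antecedent forces (p = T, r = T, s = T), and r holds there. If p is false, the antecedent cannot hold. Either way r holds.

Only the forward direction holds.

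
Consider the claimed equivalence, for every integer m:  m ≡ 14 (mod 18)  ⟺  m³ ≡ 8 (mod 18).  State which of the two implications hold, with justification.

Only the forward direction holds.

(→) Suppose m ≡ 14 (mod 18). Write m = 18j + 14. Then (18j + 14)³ = 5832j³ + 13608j² + 10584j + 2744 = 18(324j³ + 756j² + 588j + 152) + 8, so m³ ≡ 8 (mod 18).

(←) This fails: take m = 2. Then 2³ = 8 ≡ 8 (mod 18), yet 2 ≡ 2 (mod 18), not 14.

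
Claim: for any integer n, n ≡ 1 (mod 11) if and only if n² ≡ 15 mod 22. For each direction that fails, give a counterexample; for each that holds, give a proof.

Both directions fail.

(⇒) This fails: take n = 1. Then 1 ≡ 1 (mod 11), but 1² = 1 ≡ 1 (mod 22), not 15.

(⇐) This fails: take n = 9. Then 9² = 81 ≡ 15 (mod 22), yet 9 ≡ 9 (mod 11), not 1.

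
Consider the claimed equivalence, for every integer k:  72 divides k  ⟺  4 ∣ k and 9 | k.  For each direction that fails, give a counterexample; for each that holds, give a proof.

Not equivalent: only (⇒) holds.

(⟹) If 72 ∣ k, write k = 72q. Since 72 = 18·4, k = 4·(18q), so 4 ∣ k; and since 72 = 8·9, k = 9·(8q), so 9 ∣ k.

(⟸) This fails: take k = 36. Both 4 ∣ 36 and 9 ∣ 36, yet 36 is not a multiple of 72 (since 36 = 0·72 + 36), so 72 ∤ 36.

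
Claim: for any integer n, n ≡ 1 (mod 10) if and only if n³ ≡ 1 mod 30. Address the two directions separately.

Only the reverse direction holds.

(⇒) This fails: take n = 11. Then 11 ≡ 1 (mod 10), but 11³ = 1331 ≡ 11 (mod 30), not 1.

(⇐) Conversely, the residues r modulo 30 with r³ ≡ 1 (mod 30) are exactly {1}, and each is ≡ 1 (mod 10).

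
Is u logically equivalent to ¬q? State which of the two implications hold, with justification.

Neither direction holds.

(⟹) This fails. Under q = T, u = T, the left side is true but the right side is false.

(⟸) This fails. Under q = F, u = F, the left side is false but the right side is true.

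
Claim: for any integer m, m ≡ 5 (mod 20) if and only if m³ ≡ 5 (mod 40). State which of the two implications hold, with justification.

[⇒] This fails: take m = 25. Then 25 ≡ 5 (mod 20), but 25³ = 15625 ≡ 25 (mod 40), not 5.

[⇐] Conversely, the residues r modulo 40 with r³ ≡ 5 (mod 40) are exactly {5}, and each is ≡ 5 (mod 20).

Not equivalent: only (⇐) holds.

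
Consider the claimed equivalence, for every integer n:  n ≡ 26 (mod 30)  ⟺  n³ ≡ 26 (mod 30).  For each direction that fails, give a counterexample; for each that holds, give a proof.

(⟹) Suppose n ≡ 26 (mod 30). Write n = 30j + 26. Then (30j + 26)³ = 27000j³ + 70200j² + 60840j + 17576 = 30(900j³ + 2340j² + 2028j + 585) + 26, so n³ ≡ 26 (mod 30).

(⟸) Conversely, suppose n³ ≡ 26 (mod 30). The only residue r in {0, …, 29} with r³ ≡ 26 (mod 30) is r = 26, so n ≡ 26 (mod 30).

Both directions hold; the statement is true.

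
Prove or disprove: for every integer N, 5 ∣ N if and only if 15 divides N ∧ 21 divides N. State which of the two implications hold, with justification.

Not equivalent: only (⇐) holds.

(⟹) This fails: take N = 5. Certainly 5 ∣ 5, but 15 ∤ 5.

(⟸) Suppose 15 ∣ N and 21 ∣ N. Any common multiple of 15 and 21 is a multiple of their lcm; here lcm(15, 21) = 15·21/gcd(15, 21) = 315/3 = 105, so 105 ∣ N. Since 5 ∣ 105, it follows that 5 ∣ N.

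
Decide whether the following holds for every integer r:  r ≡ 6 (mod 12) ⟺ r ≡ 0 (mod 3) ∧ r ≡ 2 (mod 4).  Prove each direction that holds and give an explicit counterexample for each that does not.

[⇒] Suppose r ≡ 6 (mod 12); write r = 12j + 6. Since 3 ∣ 12, reducing mod 3 gives r ≡ 6 ≡ 0 (mod 3); since 4 ∣ 12, reducing mod 4 gives r ≡ 6 ≡ 2 (mod 4).

[⇐] Conversely, if r ≡ 0 (mod 3) and r ≡ 2 (mod 4), then by the Chinese remainder theorem r ≡ 6 (mod 12). This is exactly r ≡ 6 (mod 12).

Both directions hold.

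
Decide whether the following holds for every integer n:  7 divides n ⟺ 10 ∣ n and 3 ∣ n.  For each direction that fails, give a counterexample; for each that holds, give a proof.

Neither direction holds.

Forward direction. This fails: take n = 7. Certainly 7 ∣ 7, but 10 ∤ 7.

Converse. This fails: take n = 30. Both 10 ∣ 30 and 3 ∣ 30, yet 30 is not a multiple of 7 (since 30 = 4·7 + 2), so 7 ∤ 30.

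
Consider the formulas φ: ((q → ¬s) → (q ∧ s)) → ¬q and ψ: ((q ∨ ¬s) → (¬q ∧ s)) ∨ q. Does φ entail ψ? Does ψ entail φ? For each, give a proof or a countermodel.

Forward direction. This fails. Under s = F, q = F, the left side is true but the right side is false.

Converse. This fails. Under s = T, q = T, the left side is false but the right side is true.

(⇒) fails and (⇐) fails.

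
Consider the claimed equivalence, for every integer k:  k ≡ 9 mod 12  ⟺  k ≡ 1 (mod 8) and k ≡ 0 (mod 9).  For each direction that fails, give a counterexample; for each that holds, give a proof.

Only the reverse direction holds.

[⇐] If k ≡ 1 (mod 8) and k ≡ 0 (mod 9), then by the Chinese remainder theorem k ≡ 9 (mod 72). Since 9 ≡ 9 (mod 12) and 12 ∣ 72, we get k ≡ 9 (mod 12).

[⇒] This fails: k = 33 gives 33 ≡ 9 (mod 12) but 33 ≡ 6 (mod 9), so the conjunction on the right does not hold.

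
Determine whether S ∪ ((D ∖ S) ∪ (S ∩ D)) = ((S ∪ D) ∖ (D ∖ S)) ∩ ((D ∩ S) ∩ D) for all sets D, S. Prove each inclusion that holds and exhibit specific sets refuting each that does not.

(⊆) fails; (⊇) holds.

(⟹) This inclusion fails. Take D = {1}, S = ∅; then 1 ∈ S ∪ ((D ∖ S) ∪ (S ∩ D)) but 1 ∉ ((S ∪ D) ∖ (D ∖ S)) ∩ ((D ∩ S) ∩ D).

(⟸) Let x ∈ ((S ∪ D) ∖ (D ∖ S)) ∩ ((D ∩ S) ∩ D). Then x ∈ D ∩ S, from which x ∈ S ∪ ((D ∖ S) ∪ (S ∩ D)).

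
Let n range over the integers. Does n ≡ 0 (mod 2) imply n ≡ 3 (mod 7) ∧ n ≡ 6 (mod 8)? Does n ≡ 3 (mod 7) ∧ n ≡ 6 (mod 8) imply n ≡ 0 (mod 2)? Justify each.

(⟸) If n ≡ 3 (mod 7) and n ≡ 6 (mod 8), then by the Chinese remainder theorem n ≡ 38 (mod 56). Since 38 ≡ 0 (mod 2) and 2 ∣ 56, we get n ≡ 0 (mod 2).

(⟹) This fails: n = 0 gives 0 ≡ 0 (mod 2) but 0 ≡ 0 (mod 7), so the conjunction on the right does not hold.

The forward direction fails; the converse holds.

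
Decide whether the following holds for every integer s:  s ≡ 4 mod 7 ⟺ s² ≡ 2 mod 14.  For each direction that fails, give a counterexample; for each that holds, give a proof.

(⇒) fails and (⇐) fails.

(⟹) This fails: take s = 11. Then 11 ≡ 4 (mod 7), but 11² = 121 ≡ 9 (mod 14), not 2.

(⟸) This fails: take s = 10. Then 10² = 100 ≡ 2 (mod 14), yet 10 ≡ 3 (mod 7), not 4.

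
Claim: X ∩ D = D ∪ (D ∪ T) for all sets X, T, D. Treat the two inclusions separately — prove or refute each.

(⊇) This inclusion fails. Take X = ∅, T = {1}, D = ∅; then 1 ∈ D ∪ (D ∪ T) but 1 ∉ X ∩ D.

(⊆) Let x ∈ X ∩ D. Then either x ∈ X ∩ D and x ∉ T; or x ∈ X ∩ T ∩ D. In each case x ∈ D ∪ (D ∪ T), so X ∩ D ⊆ D ∪ (D ∪ T).

Only the forward inclusion holds.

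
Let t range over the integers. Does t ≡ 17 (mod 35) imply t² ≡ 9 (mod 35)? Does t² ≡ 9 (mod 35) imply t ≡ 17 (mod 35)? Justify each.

Forward direction. Suppose t ≡ 17 (mod 35). Write t = 35j + 17. Then (35j + 17)² = 1225j² + 1190j + 289 = 35(35j² + 34j + 8) + 9, so t² ≡ 9 (mod 35).

Converse. This fails: take t = 3. Then 3² = 9 ≡ 9 (mod 35), yet 3 ≡ 3 (mod 35), not 17.

Only the forward implication holds.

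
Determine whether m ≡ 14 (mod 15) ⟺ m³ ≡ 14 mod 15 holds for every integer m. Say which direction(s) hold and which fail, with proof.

(⇒) Suppose m ≡ 14 (mod 15). Write m = 15j + 14. Then (15j + 14)³ = 3375j³ + 9450j² + 8820j + 2744 = 15(225j³ + 630j² + 588j + 182) + 14, so m³ ≡ 14 (mod 15).

(⇐) Conversely, suppose m³ ≡ 14 (mod 15). The only residue r in {0, …, 14} with r³ ≡ 14 (mod 15) is r = 14, so m ≡ 14 (mod 15).

Both directions hold.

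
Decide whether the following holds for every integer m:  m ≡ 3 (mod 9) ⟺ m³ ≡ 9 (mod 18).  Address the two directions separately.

(⇒) fails and (⇐) fails.

(⇒) This fails: take m = 12. Then 12 ≡ 3 (mod 9), but 12³ = 1728 ≡ 0 (mod 18), not 9.

(⇐) This fails: take m = 9. Then 9³ = 729 ≡ 9 (mod 18), yet 9 ≡ 0 (mod 9), not 3.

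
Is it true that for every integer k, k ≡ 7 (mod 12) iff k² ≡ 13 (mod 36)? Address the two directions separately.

(→) This fails: take k = 19. Then 19 ≡ 7 (mod 12), but 19² = 361 ≡ 1 (mod 36), not 13.

(←) This fails: take k = 11. Then 11² = 121 ≡ 13 (mod 36), yet 11 ≡ 11 (mod 12), not 7.

Neither direction holds.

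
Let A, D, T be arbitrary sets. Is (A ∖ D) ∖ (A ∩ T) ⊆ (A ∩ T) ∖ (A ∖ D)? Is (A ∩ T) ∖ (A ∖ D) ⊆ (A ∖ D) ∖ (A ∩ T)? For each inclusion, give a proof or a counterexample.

(⊆) fails and (⊇) fails.

Forward inclusion. This inclusion fails. Take A = {1}, D = ∅, T = ∅; then 1 ∈ (A ∖ D) ∖ (A ∩ T) but 1 ∉ (A ∩ T) ∖ (A ∖ D).

Reverse inclusion. This inclusion fails. Take A = {1}, D = {1}, T = {1}; then 1 ∈ (A ∩ T) ∖ (A ∖ D) but 1 ∉ (A ∖ D) ∖ (A ∩ T).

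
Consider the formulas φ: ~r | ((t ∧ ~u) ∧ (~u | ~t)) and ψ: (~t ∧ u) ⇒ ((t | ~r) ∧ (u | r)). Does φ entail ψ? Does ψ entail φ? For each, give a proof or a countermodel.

[⇒] Assume the antecedent. If u is true, the antecedent forces (u = T, t = F, r = F) or (u = T, t = T, r = F), and the consequent holds there. If u is false, the consequent reduces to true regardless of the other variables. Either way the consequent holds.

[⇐] This fails. Under u = F, t = F, r = T, the left side is false but the right side is true.

Not equivalent: only (⇒) holds.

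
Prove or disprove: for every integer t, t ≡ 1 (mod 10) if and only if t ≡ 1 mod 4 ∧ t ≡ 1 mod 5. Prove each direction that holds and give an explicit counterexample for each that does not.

(⇐) If t ≡ 1 (mod 4) and t ≡ 1 (mod 5), then by the Chinese remainder theorem t ≡ 1 (mod 20). Since 1 ≡ 1 (mod 10) and 10 ∣ 20, we get t ≡ 1 (mod 10).

(⇒) This fails: t = 11 gives 11 ≡ 1 (mod 10) but 11 ≡ 3 (mod 4), so the conjunction on the right does not hold.

(⇒) fails; (⇐) holds.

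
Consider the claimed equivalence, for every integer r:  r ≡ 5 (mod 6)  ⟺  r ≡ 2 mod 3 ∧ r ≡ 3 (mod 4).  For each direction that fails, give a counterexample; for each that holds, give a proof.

The forward direction fails; the converse holds.

(⇒) This fails: r = 5 gives 5 ≡ 5 (mod 6) but 5 ≡ 1 (mod 4), so the conjunction on the right does not hold.

(⇐) Conversely, if r ≡ 2 (mod 3) and r ≡ 3 (mod 4), then by the Chinese remainder theorem r ≡ 11 (mod 12). Since 11 ≡ 5 (mod 6) and 6 ∣ 12, we get r ≡ 5 (mod 6).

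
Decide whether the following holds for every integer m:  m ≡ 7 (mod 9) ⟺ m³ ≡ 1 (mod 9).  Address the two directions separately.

(⇒) Suppose m ≡ 7 (mod 9). Write m = 9j + 7. Then (9j + 7)³ = 729j³ + 1701j² + 1323j + 343 = 9(81j³ + 189j² + 147j + 38) + 1, so m³ ≡ 1 (mod 9).

(⇐) This fails: take m = 1. Then 1³ = 1 ≡ 1 (mod 9), yet 1 ≡ 1 (mod 9), not 7.

Only the forward implication holds.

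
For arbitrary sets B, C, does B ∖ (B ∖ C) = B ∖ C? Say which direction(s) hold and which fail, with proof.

Both inclusions fail.

Forward inclusion. This inclusion fails. Take B = {1}, C = {1}; then 1 ∈ B ∖ (B ∖ C) but 1 ∉ B ∖ C.

Reverse inclusion. This inclusion fails. Take B = {1}, C = ∅; then 1 ∈ B ∖ C but 1 ∉ B ∖ (B ∖ C).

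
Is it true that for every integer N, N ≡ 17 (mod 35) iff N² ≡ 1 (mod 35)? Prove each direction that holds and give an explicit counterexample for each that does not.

Neither direction holds.

(→) This fails: take N = 17. Then 17 ≡ 17 (mod 35), but 17² = 289 ≡ 9 (mod 35), not 1.

(←) This fails: take N = 1. Then 1² = 1 ≡ 1 (mod 35), yet 1 ≡ 1 (mod 35), not 17.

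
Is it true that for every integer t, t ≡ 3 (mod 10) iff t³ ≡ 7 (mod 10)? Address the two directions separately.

Equivalent; both directions hold.

(⇒) Suppose t ≡ 3 (mod 10). Write t = 10j + 3. Then (10j + 3)³ = 1000j³ + 900j² + 270j + 27 = 10(100j³ + 90j² + 27j + 2) + 7, so t³ ≡ 7 (mod 10).

(⇐) Conversely, suppose t³ ≡ 7 (mod 10). The only residue r in {0, …, 9} with r³ ≡ 7 (mod 10) is r = 3, so t ≡ 3 (mod 10).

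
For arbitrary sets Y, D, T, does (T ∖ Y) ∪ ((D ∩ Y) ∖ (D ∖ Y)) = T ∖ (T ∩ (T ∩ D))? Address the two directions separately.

(⊆) This inclusion fails. Take Y = {1}, D = {1}, T = ∅; then 1 ∈ (T ∖ Y) ∪ ((D ∩ Y) ∖ (D ∖ Y)) but 1 ∉ T ∖ (T ∩ (T ∩ D)).

(⊇) This inclusion fails. Take Y = {1}, D = ∅, T = {1}; then 1 ∈ T ∖ (T ∩ (T ∩ D)) but 1 ∉ (T ∖ Y) ∪ ((D ∩ Y) ∖ (D ∖ Y)).

Neither inclusion holds.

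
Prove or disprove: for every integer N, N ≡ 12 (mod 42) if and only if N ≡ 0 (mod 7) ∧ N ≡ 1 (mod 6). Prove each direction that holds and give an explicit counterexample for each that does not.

(→) This fails: N = 12 gives 12 ≡ 12 (mod 42) but 12 ≡ 5 (mod 7), so the conjunction on the right does not hold.

(←) This fails: N = 7 satisfies both congruences on the right (7 ≡ 0 mod 7 and 7 ≡ 1 mod 6) yet 7 ≡ 7 (mod 42), not 12.

Neither implication holds.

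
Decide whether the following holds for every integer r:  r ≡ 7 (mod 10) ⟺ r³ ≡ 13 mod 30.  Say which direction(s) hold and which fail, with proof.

Not equivalent: only (⇐) holds.

(⟹) This fails: take r = 17. Then 17 ≡ 7 (mod 10), but 17³ = 4913 ≡ 23 (mod 30), not 13.

(⟸) Conversely, the residues r modulo 30 with r³ ≡ 13 (mod 30) are exactly {7}, and each is ≡ 7 (mod 10).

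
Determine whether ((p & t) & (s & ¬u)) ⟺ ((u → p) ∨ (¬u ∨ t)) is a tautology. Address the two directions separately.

Only the forward implication holds.

(⟹) Assume the antecedent. If p is true, (u → p) ∨ (¬u ∨ t) reduces to true regardless of the other variables. If p is false, the antecedent cannot hold. Either way (u → p) ∨ (¬u ∨ t) holds.

(⟸) This fails. Under p = F, t = F, s = F, u = F, the left side is false but the right side is true.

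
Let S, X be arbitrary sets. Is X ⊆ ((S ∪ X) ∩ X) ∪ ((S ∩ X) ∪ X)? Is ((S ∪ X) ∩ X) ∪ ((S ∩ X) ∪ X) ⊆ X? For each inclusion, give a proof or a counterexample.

(⊇) Let x ∈ ((S ∪ X) ∩ X) ∪ ((S ∩ X) ∪ X). Then either x ∈ X and x ∉ S; or x ∈ S ∩ X. In each case x ∈ X, so ((S ∪ X) ∩ X) ∪ ((S ∩ X) ∪ X) ⊆ X.

(⊆) Let x ∈ X. Then either x ∈ X and x ∉ S; or x ∈ S ∩ X. In each case x ∈ ((S ∪ X) ∩ X) ∪ ((S ∩ X) ∪ X), so X ⊆ ((S ∪ X) ∩ X) ∪ ((S ∩ X) ∪ X).

Both inclusions hold.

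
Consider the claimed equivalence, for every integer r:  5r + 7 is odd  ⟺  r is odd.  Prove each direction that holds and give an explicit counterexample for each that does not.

(⇒) This fails: r = 0 gives 5r + 7 = 7, which is odd, but 0 is even, not odd.

(⇐) This also fails: r = 1 is odd, but 5r + 7 = 12 is even, not odd.

Both directions fail.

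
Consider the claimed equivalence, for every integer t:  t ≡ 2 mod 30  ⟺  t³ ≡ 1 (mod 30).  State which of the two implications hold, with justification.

(⟹) This fails: take t = 2. Then 2 ≡ 2 (mod 30), but 2³ = 8 ≡ 8 (mod 30), not 1.

(⟸) This fails: take t = 1. Then 1³ = 1 ≡ 1 (mod 30), yet 1 ≡ 1 (mod 30), not 2.

Both directions fail.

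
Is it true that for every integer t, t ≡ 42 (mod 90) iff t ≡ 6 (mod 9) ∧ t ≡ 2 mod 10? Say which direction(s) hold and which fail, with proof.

Both implications hold.

[⇒] Suppose t ≡ 42 (mod 90); write t = 90j + 42. Since 9 ∣ 90, reducing mod 9 gives t ≡ 42 ≡ 6 (mod 9); since 10 ∣ 90, reducing mod 10 gives t ≡ 42 ≡ 2 (mod 10).

[⇐] Conversely, if t ≡ 6 (mod 9) and t ≡ 2 (mod 10), then by the Chinese remainder theorem t ≡ 42 (mod 90). This is exactly t ≡ 42 (mod 90).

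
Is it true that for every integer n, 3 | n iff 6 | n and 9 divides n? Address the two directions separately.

(⇒) fails; (⇐) holds.

(→) This fails: take n = 3. Certainly 3 ∣ 3, but 6 ∤ 3.

(←) Suppose 6 ∣ n and 9 ∣ n. Any common multiple of 6 and 9 is a multiple of their lcm; here lcm(6, 9) = 6·9/gcd(6, 9) = 54/3 = 18, so 18 ∣ n. Since 3 ∣ 18, it follows that 3 ∣ n.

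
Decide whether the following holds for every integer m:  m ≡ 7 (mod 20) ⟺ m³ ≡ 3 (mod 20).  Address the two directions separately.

(⇒) Suppose m ≡ 7 (mod 20). Write m = 20j + 7. Then (20j + 7)³ = 8000j³ + 8400j² + 2940j + 343 = 20(400j³ + 420j² + 147j + 17) + 3, so m³ ≡ 3 (mod 20).

(⇐) Conversely, suppose m³ ≡ 3 (mod 20). The only residue r in {0, …, 19} with r³ ≡ 3 (mod 20) is r = 7, so m ≡ 7 (mod 20).

Equivalent; both directions hold.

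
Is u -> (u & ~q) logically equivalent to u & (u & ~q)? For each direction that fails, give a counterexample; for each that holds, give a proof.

Forward direction. This fails. Under u = F, q = F, the left side is true but the right side is false.

Converse. Assume the antecedent. If u is true, the antecedent forces (u = T, q = F), and u -> (u & ~q) holds there. If u is false, the antecedent cannot hold. Either way u -> (u & ~q) holds.

Only the converse holds.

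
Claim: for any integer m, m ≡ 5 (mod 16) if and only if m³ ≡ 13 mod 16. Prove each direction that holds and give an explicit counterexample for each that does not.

(→) Suppose m ≡ 5 (mod 16). Write m = 16j + 5. Then (16j + 5)³ = 4096j³ + 3840j² + 1200j + 125 = 16(256j³ + 240j² + 75j + 7) + 13, so m³ ≡ 13 (mod 16).

(←) Conversely, suppose m³ ≡ 13 (mod 16). The only residue r in {0, …, 15} with r³ ≡ 13 (mod 16) is r = 5, so m ≡ 5 (mod 16).

Both directions hold; the statement is true.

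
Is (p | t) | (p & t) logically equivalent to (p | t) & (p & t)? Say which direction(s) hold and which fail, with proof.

[⇒] This fails. Under p = T, t = F, the left side is true but the right side is false.

[⇐] Assume the antecedent. If p is true, (p | t) | (p & t) reduces to true regardless of the other variables. If p is false, the antecedent cannot hold. Either way (p | t) | (p & t) holds.

Only the reverse direction holds.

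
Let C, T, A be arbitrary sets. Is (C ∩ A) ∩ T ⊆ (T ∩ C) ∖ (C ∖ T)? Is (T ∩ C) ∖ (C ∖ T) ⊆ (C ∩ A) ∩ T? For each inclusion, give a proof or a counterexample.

Forward inclusion. Let x ∈ (C ∩ A) ∩ T. Then x ∈ C ∩ T ∩ A, from which x ∈ (T ∩ C) ∖ (C ∖ T).

Reverse inclusion. This inclusion fails. Take C = {1}, T = {1}, A = ∅; then 1 ∈ (T ∩ C) ∖ (C ∖ T) but 1 ∉ (C ∩ A) ∩ T.

The sets are not equal: only the forward inclusion holds.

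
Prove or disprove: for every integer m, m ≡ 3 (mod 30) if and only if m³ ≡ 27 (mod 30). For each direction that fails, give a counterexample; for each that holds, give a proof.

[⇒] Suppose m ≡ 3 (mod 30). Write m = 30j + 3. Then (30j + 3)³ = 27000j³ + 8100j² + 810j + 27 = 30(900j³ + 270j² + 27j) + 27, so m³ ≡ 27 (mod 30).

[⇐] Conversely, suppose m³ ≡ 27 (mod 30). The only residue r in {0, …, 29} with r³ ≡ 27 (mod 30) is r = 3, so m ≡ 3 (mod 30).

Both implications hold.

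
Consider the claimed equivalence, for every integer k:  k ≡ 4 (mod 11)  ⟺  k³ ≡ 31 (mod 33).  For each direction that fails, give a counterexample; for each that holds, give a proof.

Only the converse holds.

(→) This fails: take k = 15. Then 15 ≡ 4 (mod 11), but 15³ = 3375 ≡ 9 (mod 33), not 31.

(←) Conversely, the residues r modulo 33 with r³ ≡ 31 (mod 33) are exactly {4}, and each is ≡ 4 (mod 11).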